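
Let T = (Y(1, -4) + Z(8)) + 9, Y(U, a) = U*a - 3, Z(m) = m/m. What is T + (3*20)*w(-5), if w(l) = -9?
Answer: -537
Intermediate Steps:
Z(m) = 1
Y(U, a) = -3 + U*a
T = 3 (T = ((-3 + 1*(-4)) + 1) + 9 = ((-3 - 4) + 1) + 9 = (-7 + 1) + 9 = -6 + 9 = 3)
T + (3*20)*w(-5) = 3 + (3*20)*(-9) = 3 + 60*(-9) = 3 - 540 = -537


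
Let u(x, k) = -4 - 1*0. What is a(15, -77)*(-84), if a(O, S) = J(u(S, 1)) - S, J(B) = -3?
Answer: -6216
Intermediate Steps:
u(x, k) = -4 (u(x, k) = -4 + 0 = -4)
a(O, S) = -3 - S
a(15, -77)*(-84) = (-3 - 1*(-77))*(-84) = (-3 + 77)*(-84) = 74*(-84) = -6216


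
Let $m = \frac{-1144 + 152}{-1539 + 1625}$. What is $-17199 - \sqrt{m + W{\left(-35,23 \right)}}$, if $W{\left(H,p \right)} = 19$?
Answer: $-17199 - \frac{\sqrt{13803}}{43} \approx -17202.0$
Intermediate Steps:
$m = - \frac{496}{43}$ ($m = - \frac{992}{86} = \left(-992\right) \frac{1}{86} = - \frac{496}{43} \approx -11.535$)
$-17199 - \sqrt{m + W{\left(-35,23 \right)}} = -17199 - \sqrt{- \frac{496}{43} + 19} = -17199 - \sqrt{\frac{321}{43}} = -17199 - \frac{\sqrt{13803}}{43}$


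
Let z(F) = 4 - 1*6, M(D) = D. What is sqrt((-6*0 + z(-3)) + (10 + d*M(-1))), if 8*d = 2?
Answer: sqrt(31)/2 ≈ 2.7839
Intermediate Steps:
z(F) = -2 (z(F) = 4 - 6 = -2)
d = 1/4 (d = (1/8)*2 = 1/4 ≈ 0.25000)
sqrt((-6*0 + z(-3)) + (10 + d*M(-1))) = sqrt((-6*0 - 2) + (10 + (1/4)*(-1))) = sqrt((0 - 2) + (10 - 1/4)) = sqrt(-2 + 39/4) = sqrt(31/4) = sqrt(31)/2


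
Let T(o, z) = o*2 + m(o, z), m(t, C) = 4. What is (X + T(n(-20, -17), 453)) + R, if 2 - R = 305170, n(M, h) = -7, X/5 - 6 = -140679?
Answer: -1008543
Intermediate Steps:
X = -703365 (X = 30 + 5*(-140679) = 30 - 703395 = -703365)
R = -305168 (R = 2 - 1*305170 = 2 - 305170 = -305168)
T(o, z) = 4 + 2*o (T(o, z) = o*2 + 4 = 2*o + 4 = 4 + 2*o)
(X + T(n(-20, -17), 453)) + R = (-703365 + (4 + 2*(-7))) - 305168 = (-703365 + (4 - 14)) - 305168 = (-703365 - 10) - 305168 = -703375 - 305168 = -1008543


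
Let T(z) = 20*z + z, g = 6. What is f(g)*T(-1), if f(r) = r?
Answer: -126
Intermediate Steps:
T(z) = 21*z
f(g)*T(-1) = 6*(21*(-1)) = 6*(-21) = -126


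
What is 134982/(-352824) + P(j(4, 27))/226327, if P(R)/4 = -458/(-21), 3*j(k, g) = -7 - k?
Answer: -106817519971/279487591068 ≈ -0.38219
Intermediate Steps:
j(k, g) = -7/3 - k/3 (j(k, g) = (-7 - k)/3 = -7/3 - k/3)
P(R) = 1832/21 (P(R) = 4*(-458/(-21)) = 4*(-458*(-1/21)) = 4*(458/21) = 1832/21)
134982/(-352824) + P(j(4, 27))/226327 = 134982/(-352824) + (1832/21)/226327 = 134982*(-1/352824) + (1832/21)*(1/226327) = -22497/58804 + 1832/4752867 = -106817519971/279487591068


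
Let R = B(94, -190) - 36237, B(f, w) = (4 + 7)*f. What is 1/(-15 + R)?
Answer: -1/35218 ≈ -2.8395e-5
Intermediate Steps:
B(f, w) = 11*f
R = -35203 (R = 11*94 - 36237 = 1034 - 36237 = -35203)
1/(-15 + R) = 1/(-15 - 35203) = 1/(-35218) = -1/35218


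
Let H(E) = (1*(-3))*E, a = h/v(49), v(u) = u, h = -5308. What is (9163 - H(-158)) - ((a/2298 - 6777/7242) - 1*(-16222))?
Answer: -1023681064547/135910614 ≈ -7532.0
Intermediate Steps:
a = -5308/49 ≈ -108.33
H(E) = -3*E
(9163 - H(-158)) - ((a/2298 - 6777/7242) - 1*(-16222)) = (9163 - (-3)*(-158)) - ((-5308/49/2298 - 6777/7242) - 1*(-16222)) = (9163 - 1*474) - ((-5308/49*1/2298 - 6777*1/7242) + 16222) = (9163 - 474) - ((-2654/56301 - 2259/2414) + 16222) = 8689 - (-133590715/135910614 + 16222) = 8689 - 1*2204608389593/135910614 = 8689 - 2204608389593/135910614 = -1023681064547/135910614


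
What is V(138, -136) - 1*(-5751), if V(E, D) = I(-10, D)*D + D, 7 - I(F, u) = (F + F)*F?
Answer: 31863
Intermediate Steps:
I(F, u) = 7 - 2*F² (I(F, u) = 7 - (F + F)*F = 7 - 2*F*F = 7 - 2*F²)
V(E, D) = -192*D (V(E, D) = (7 - 2*(-10)²)*D + D = (7 - 2*100)*D + D = (7 - 200)*D + D = -193*D + D = -192*D)
V(138, -136) - 1*(-5751) = -192*(-136) - 1*(-5751) = 26112 + 5751 = 31863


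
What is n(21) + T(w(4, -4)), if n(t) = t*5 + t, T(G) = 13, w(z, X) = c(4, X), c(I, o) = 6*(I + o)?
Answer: 139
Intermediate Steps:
c(I, o) = 6*I + 6*o
w(z, X) = 24 + 6*X (w(z, X) = 6*4 + 6*X = 24 + 6*X)
n(t) = 6*t (n(t) = 5*t + t = 6*t)
n(21) + T(w(4, -4)) = 6*21 + 13 = 126 + 13 = 139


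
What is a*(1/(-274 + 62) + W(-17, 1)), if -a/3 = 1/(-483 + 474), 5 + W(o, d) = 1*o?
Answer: -1555/212 ≈ -7.3349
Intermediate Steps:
W(o, d) = -5 + o (W(o, d) = -5 + 1*o = -5 + o)
a = 1/3 (a = -3/(-483 + 474) = -3/(-9) = -3*(-1/9) = 1/3 ≈ 0.33333)
a*(1/(-274 + 62) + W(-17, 1)) = (1/(-274 + 62) + (-5 - 17))/3 = (1/(-212) - 22)/3 = (-1/212 - 22)/3 = (1/3)*(-4665/212) = -1555/212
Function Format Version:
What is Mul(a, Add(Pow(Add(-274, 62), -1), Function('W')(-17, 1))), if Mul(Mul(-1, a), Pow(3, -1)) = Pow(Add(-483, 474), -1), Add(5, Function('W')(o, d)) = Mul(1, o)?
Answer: Rational(-1555, 212) ≈ -7.3349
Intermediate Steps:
Function('W')(o, d) = Add(-5, o) (Function('W')(o, d) = Add(-5, Mul(1, o)) = Add(-5, o))
a = Rational(1, 3) (a = Mul(-3, Pow(Add(-483, 474), -1)) = Mul(-3, Pow(-9, -1)) = Mul(-3, Rational(-1, 9)) = Rational(1, 3) ≈ 0.33333)
Mul(a, Add(Pow(Add(-274, 62), -1), Function('W')(-17, 1))) = Mul(Rational(1, 3), Add(Pow(Add(-274, 62), -1), Add(-5, -17))) = Mul(Rational(1, 3), Add(Pow(-212, -1), -22)) = Mul(Rational(1, 3), Add(Rational(-1, 212), -22)) = Mul(Rational(1, 3), Rational(-4665, 212)) = Rational(-1555, 212)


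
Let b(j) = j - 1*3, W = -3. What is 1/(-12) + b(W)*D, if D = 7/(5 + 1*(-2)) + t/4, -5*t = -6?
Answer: -953/60 ≈ -15.883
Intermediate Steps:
t = 6/5 (t = -⅕*(-6) = 6/5 ≈ 1.2000)
D = 79/30 (D = 7/(5 + 1*(-2)) + (6/5)/4 = 7/(5 - 2) + (6/5)*(¼) = 7/3 + 3/10 = 79/30 ≈ 2.6333)
b(j) = -3 + j (b(j) = j - 3 = -3 + j)
1/(-12) + b(W)*D = 1/(-12) + (-3 - 3)*(79/30) = -1/12 - 6*79/30 = -1/12 - 79/5 = -953/60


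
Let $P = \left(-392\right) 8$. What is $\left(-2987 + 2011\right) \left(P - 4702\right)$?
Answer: $7649888$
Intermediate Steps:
$P = -3136$
$\left(-2987 + 2011\right) \left(P - 4702\right) = \left(-2987 + 2011\right) \left(-3136 - 4702\right) = \left(-976\right) \left(-7838\right) = 7649888$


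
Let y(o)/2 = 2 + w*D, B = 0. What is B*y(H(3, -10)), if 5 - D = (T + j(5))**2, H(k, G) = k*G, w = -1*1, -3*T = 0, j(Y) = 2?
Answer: 0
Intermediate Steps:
T = 0 (T = -1/3*0 = 0)
w = -1
H(k, G) = G*k
D = 1 (D = 5 - (0 + 2)**2 = 5 - 1*2**2 = 5 - 1*4 = 5 - 4 = 1)
y(o) = 2 (y(o) = 2*(2 - 1*1) = 2*(2 - 1) = 2*1 = 2)
B*y(H(3, -10)) = 0*2 = 0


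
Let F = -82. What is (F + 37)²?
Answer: 2025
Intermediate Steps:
(F + 37)² = (-82 + 37)² = (-45)² = 2025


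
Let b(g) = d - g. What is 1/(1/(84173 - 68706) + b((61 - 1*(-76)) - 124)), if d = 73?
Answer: 15467/928021 ≈ 0.016667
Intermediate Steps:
b(g) = 73 - g
1/(1/(84173 - 68706) + b((61 - 1*(-76)) - 124)) = 1/(1/(84173 - 68706) + (73 - ((61 - 1*(-76)) - 124))) = 1/(1/15467 + (73 - ((61 + 76) - 124))) = 1/(1/15467 + (73 - (137 - 124))) = 1/(1/15467 + (73 - 1*13)) = 1/(1/15467 + (73 - 13)) = 1/(1/15467 + 60) = 1/(928021/15467) = 15467/928021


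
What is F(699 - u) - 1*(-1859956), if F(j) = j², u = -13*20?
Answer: 2779637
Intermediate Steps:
u = -260
F(699 - u) - 1*(-1859956) = (699 - 1*(-260))² - 1*(-1859956) = (699 + 260)² + 1859956 = 959² + 1859956 = 919681 + 1859956 = 2779637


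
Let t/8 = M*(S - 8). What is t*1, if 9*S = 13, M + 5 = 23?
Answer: -944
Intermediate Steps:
M = 18 (M = -5 + 23 = 18)
S = 13/9 (S = (1/9)*13 = 13/9 ≈ 1.4444)
t = -944 (t = 8*(18*(13/9 - 8)) = 8*(18*(-59/9)) = 8*(-118) = -944)
t*1 = -944*1 = -944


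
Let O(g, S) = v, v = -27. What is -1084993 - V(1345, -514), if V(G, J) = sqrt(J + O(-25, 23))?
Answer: -1084993 - I*sqrt(541) ≈ -1.085e+6 - 23.259*I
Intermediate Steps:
O(g, S) = -27
V(G, J) = sqrt(-27 + J) (V(G, J) = sqrt(J - 27) = sqrt(-27 + J))
-1084993 - V(1345, -514) = -1084993 - sqrt(-27 - 514) = -1084993 - sqrt(-541) = -1084993 - I*sqrt(541)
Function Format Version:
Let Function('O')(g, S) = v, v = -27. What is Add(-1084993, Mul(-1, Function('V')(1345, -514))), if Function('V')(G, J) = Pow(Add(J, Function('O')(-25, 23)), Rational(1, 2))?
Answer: Add(-1084993, Mul(-1, I, Pow(541, Rational(1, 2)))) ≈ Add(-1.0850e+6, Mul(-23.259, I))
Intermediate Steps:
Function('O')(g, S) = -27
Function('V')(G, J) = Pow(Add(-27, J), Rational(1, 2)) (Function('V')(G, J) = Pow(Add(J, -27), Rational(1, 2)) = Pow(Add(-27, J), Rational(1, 2)))
Add(-1084993, Mul(-1, Function('V')(1345, -514))) = Add(-1084993, Mul(-1, Pow(Add(-27, -514), Rational(1, 2)))) = Add(-1084993, Mul(-1, Pow(-541, Rational(1, 2)))) = Add(-1084993, Mul(-1, Mul(I, Pow(541, Rational(1, 2))))) = Add(-1084993, Mul(-1, I, Pow(541, Rational(1, 2))))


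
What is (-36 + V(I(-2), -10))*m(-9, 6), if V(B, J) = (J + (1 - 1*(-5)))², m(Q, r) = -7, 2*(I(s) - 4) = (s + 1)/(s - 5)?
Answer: 140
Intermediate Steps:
I(s) = 4 + (1 + s)/(2*(-5 + s)) (I(s) = 4 + ((s + 1)/(s - 5))/2 = 4 + ((1 + s)/(-5 + s))/2 = 4 + (1 + s)/(2*(-5 + s)))
V(B, J) = (6 + J)² (V(B, J) = (J + (1 + 5))² = (J + 6)² = (6 + J)²)
(-36 + V(I(-2), -10))*m(-9, 6) = (-36 + (6 - 10)²)*(-7) = (-36 + (-4)²)*(-7) = (-36 + 16)*(-7) = -20*(-7) = 140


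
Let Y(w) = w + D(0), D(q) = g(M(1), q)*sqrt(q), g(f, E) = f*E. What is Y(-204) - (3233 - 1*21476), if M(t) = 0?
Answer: 18039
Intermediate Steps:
g(f, E) = E*f
D(q) = 0 (D(q) = (q*0)*sqrt(q) = 0*sqrt(q) = 0)
Y(w) = w (Y(w) = w + 0 = w)
Y(-204) - (3233 - 1*21476) = -204 - (3233 - 1*21476) = -204 - (3233 - 21476) = -204 - 1*(-18243) = -204 + 18243 = 18039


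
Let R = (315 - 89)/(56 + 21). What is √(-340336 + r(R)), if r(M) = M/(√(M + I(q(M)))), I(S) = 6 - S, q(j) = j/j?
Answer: √(-753306580250224 + 10632622*√47047)/47047 ≈ 583.38*I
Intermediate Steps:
q(j) = 1
R = 226/77 ≈ 2.9351
r(M) = M/√(5 + M) (r(M) = M/(√(M + (6 - 1*1))) = M/(√(M + (6 - 1))) = M/(√(M + 5)) = M/(√(5 + M)) = M/√(5 + M))
√(-340336 + r(R)) = √(-340336 + 226/(77*√(5 + 226/77))) = √(-340336 + 226/(77*√(611/77))) = √(-340336 + 226*(√47047/611)/77) = √(-340336 + 226*√47047/47047)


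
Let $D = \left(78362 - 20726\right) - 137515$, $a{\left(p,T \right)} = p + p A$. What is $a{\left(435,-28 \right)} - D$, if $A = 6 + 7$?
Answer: $85969$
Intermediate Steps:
$A = 13$
$a{\left(p,T \right)} = 14 p$ ($a{\left(p,T \right)} = p + p 13 = p + 13 p = 14 p$)
$D = -79879$ ($D = 57636 - 137515 = -79879$)
$a{\left(435,-28 \right)} - D = 14 \cdot 435 - -79879 = 6090 + 79879 = 85969$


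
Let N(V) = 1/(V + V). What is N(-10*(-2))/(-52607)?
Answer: -1/2104280 ≈ -4.7522e-7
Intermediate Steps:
N(V) = 1/(2*V)
N(-10*(-2))/(-52607) = (1/(2*((-10*(-2)))))/(-52607) = ((½)/20)*(-1/52607) = ((½)*(1/20))*(-1/52607) = (1/40)*(-1/52607) = -1/2104280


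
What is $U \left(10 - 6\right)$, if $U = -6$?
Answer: $-24$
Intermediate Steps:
$U \left(10 - 6\right) = - 6 \left(10 - 6\right) = \left(-6\right) 4 = -24$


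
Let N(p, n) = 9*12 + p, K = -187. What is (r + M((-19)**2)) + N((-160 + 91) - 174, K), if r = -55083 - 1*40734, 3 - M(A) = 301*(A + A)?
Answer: -313271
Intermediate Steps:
M(A) = 3 - 602*A (M(A) = 3 - 301*(A + A) = 3 - 301*2*A = 3 - 602*A)
r = -95817 (r = -55083 - 40734 = -95817)
N(p, n) = 108 + p
(r + M((-19)**2)) + N((-160 + 91) - 174, K) = (-95817 + (3 - 602*(-19)**2)) + (108 + ((-160 + 91) - 174)) = (-95817 + (3 - 602*361)) + (108 + (-69 - 174)) = (-95817 + (3 - 217322)) + (108 - 243) = (-95817 - 217319) - 135 = -313136 - 135 = -313271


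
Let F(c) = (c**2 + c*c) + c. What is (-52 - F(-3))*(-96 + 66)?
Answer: 2010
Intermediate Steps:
F(c) = c + 2*c**2 (F(c) = (c**2 + c**2) + c = 2*c**2 + c = c + 2*c**2)
(-52 - F(-3))*(-96 + 66) = (-52 - (-3)*(1 + 2*(-3)))*(-96 + 66) = (-52 - (-3)*(1 - 6))*(-30) = (-52 - (-3)*(-5))*(-30) = (-52 - 1*15)*(-30) = (-52 - 15)*(-30) = -67*(-30) = 2010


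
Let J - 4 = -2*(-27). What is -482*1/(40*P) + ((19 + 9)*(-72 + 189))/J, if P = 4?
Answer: 124051/2320 ≈ 53.470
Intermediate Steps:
J = 58 (J = 4 - 2*(-27) = 4 + 54 = 58)
-482*1/(40*P) + ((19 + 9)*(-72 + 189))/J = -482/((4*8)*5) + ((19 + 9)*(-72 + 189))/58 = -482/(32*5) + (28*117)*(1/58) = -482/160 + 3276*(1/58) = -482*1/160 + 1638/29 = -241/80 + 1638/29 = 124051/2320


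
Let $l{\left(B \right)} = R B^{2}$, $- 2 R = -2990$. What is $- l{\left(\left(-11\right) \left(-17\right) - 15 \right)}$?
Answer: $-44228080$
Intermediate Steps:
$R = 1495$ ($R = \left(- \frac{1}{2}\right) \left(-2990\right) = 1495$)
$l{\left(B \right)} = 1495 B^{2}$
$- l{\left(\left(-11\right) \left(-17\right) - 15 \right)} = - 1495 \left(\left(-11\right) \left(-17\right) - 15\right)^{2} = - 1495 \left(187 - 15\right)^{2} = - 1495 \cdot 172^{2} = - 1495 \cdot 29584 = \left(-1\right) 44228080 = -44228080$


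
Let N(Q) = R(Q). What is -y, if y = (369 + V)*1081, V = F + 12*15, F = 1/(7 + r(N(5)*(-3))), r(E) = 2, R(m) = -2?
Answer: -5342302/9 ≈ -5.9359e+5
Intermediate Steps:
N(Q) = -2
F = 1/9 (F = 1/(7 + 2) = 1/9 ≈ 0.11111)
V = 1621/9 (V = 1/9 + 12*15 = 1/9 + 180 = 1621/9 ≈ 180.11)
y = 5342302/9 (y = (369 + 1621/9)*1081 = (4942/9)*1081 = 5342302/9 ≈ 5.9359e+5)
-y = -1*5342302/9 = -5342302/9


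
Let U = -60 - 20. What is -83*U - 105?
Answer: 6535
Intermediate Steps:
U = -80
-83*U - 105 = -83*(-80) - 105 = 6640 - 105 = 6535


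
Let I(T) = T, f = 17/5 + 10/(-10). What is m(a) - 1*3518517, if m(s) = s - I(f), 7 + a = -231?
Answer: -17593787/5 ≈ -3.5188e+6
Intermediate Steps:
a = -238 (a = -7 - 231 = -238)
f = 12/5 (f = 17*(⅕) + 10*(-⅒) = 17/5 - 1 = 12/5 ≈ 2.4000)
m(s) = -12/5 + s (m(s) = s - 1*12/5 = s - 12/5 = -12/5 + s)
m(a) - 1*3518517 = (-12/5 - 238) - 1*3518517 = -1202/5 - 3518517 = -17593787/5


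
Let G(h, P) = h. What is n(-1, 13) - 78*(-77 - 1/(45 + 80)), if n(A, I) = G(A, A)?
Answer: 750703/125 ≈ 6005.6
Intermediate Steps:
n(A, I) = A
n(-1, 13) - 78*(-77 - 1/(45 + 80)) = -1 - 78*(-77 - 1/(45 + 80)) = -1 - 78*(-77 - 1/125) = -1 - 78*(-9626/125) = -1 + 750828/125 = 750703/125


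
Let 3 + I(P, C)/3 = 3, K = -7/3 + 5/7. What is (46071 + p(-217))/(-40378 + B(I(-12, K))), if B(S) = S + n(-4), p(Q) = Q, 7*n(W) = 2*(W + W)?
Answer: -160489/141331 ≈ -1.1356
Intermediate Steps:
n(W) = 4*W/7 (n(W) = (2*(W + W))/7 = (2*(2*W))/7 = (4*W)/7 = 4*W/7)
K = -34/21 (K = -7*1/3 + 5*(1/7) = -7/3 + 5/7 = -34/21 ≈ -1.6190)
I(P, C) = 0 (I(P, C) = -9 + 3*3 = -9 + 9 = 0)
B(S) = -16/7 + S (B(S) = S + (4/7)*(-4) = S - 16/7 = -16/7 + S)
(46071 + p(-217))/(-40378 + B(I(-12, K))) = (46071 - 217)/(-40378 + (-16/7 + 0)) = 45854/(-40378 - 16/7) = 45854/(-282662/7) = 45854*(-7/282662) = -160489/141331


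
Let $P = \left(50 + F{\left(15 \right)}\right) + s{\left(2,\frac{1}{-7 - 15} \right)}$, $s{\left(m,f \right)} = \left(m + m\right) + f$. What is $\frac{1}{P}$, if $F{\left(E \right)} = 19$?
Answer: $\frac{22}{1605} \approx 0.013707$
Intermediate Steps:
$s{\left(m,f \right)} = f + 2 m$ ($s{\left(m,f \right)} = 2 m + f = f + 2 m$)
$P = \frac{1605}{22}$ ($P = \left(50 + 19\right) + \left(\frac{1}{-7 - 15} + 2 \cdot 2\right) = 69 + \left(\frac{1}{-22} + 4\right) = 69 + \left(- \frac{1}{22} + 4\right) = 69 + \frac{87}{22} = \frac{1605}{22} \approx 72.955$)
$\frac{1}{P} = \frac{1}{\frac{1605}{22}} = \frac{22}{1605}$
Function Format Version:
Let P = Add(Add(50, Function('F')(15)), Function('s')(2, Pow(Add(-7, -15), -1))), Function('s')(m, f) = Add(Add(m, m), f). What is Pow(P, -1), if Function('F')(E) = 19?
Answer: Rational(22, 1605) ≈ 0.013707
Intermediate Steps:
Function('s')(m, f) = Add(f, Mul(2, m)) (Function('s')(m, f) = Add(Mul(2, m), f) = Add(f, Mul(2, m)))
P = Rational(1605, 22) (P = Add(Add(50, 19), Add(Pow(Add(-7, -15), -1), Mul(2, 2))) = Add(69, Add(Pow(-22, -1), 4)) = Add(69, Add(Rational(-1, 22), 4)) = Add(69, Rational(87, 22)) = Rational(1605, 22) ≈ 72.955)
Pow(P, -1) = Pow(Rational(1605, 22), -1) = Rational(22, 1605)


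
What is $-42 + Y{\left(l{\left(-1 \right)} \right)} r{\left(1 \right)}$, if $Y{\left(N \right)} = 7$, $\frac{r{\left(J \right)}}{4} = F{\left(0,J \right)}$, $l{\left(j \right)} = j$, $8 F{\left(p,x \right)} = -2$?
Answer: $-49$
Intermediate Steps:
$F{\left(p,x \right)} = - \frac{1}{4}$ ($F{\left(p,x \right)} = \frac{1}{8} \left(-2\right) = - \frac{1}{4}$)
$r{\left(J \right)} = -1$ ($r{\left(J \right)} = 4 \left(- \frac{1}{4}\right) = -1$)
$-42 + Y{\left(l{\left(-1 \right)} \right)} r{\left(1 \right)} = -42 + 7 \left(-1\right) = -42 - 7 = -49$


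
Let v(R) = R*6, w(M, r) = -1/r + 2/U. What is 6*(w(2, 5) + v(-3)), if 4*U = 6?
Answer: -506/5 ≈ -101.20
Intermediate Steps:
U = 3/2 (U = (¼)*6 = 3/2 ≈ 1.5000)
w(M, r) = 4/3 - 1/r (w(M, r) = -1/r + 2/(3/2) = -1/r + 2*(⅔) = -1/r + 4/3 = 4/3 - 1/r)
v(R) = 6*R
6*(w(2, 5) + v(-3)) = 6*((4/3 - 1/5) + 6*(-3)) = 6*((4/3 - 1*⅕) - 18) = 6*((4/3 - ⅕) - 18) = 6*(17/15 - 18) = 6*(-253/15) = -506/5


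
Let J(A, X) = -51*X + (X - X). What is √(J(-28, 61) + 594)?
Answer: I*√2517 ≈ 50.17*I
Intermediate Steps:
J(A, X) = -51*X (J(A, X) = -51*X + 0 = -51*X)
√(J(-28, 61) + 594) = √(-51*61 + 594) = √(-3111 + 594) = √(-2517) = I*√2517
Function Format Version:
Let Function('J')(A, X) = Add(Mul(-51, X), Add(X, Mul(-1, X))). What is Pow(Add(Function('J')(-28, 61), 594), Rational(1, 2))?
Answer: Mul(I, Pow(2517, Rational(1, 2))) ≈ Mul(50.170, I)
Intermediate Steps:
Function('J')(A, X) = Mul(-51, X) (Function('J')(A, X) = Add(Mul(-51, X), 0) = Mul(-51, X))
Pow(Add(Function('J')(-28, 61), 594), Rational(1, 2)) = Pow(Add(Mul(-51, 61), 594), Rational(1, 2)) = Pow(Add(-3111, 594), Rational(1, 2)) = Pow(-2517, Rational(1, 2)) = Mul(I, Pow(2517, Rational(1, 2)))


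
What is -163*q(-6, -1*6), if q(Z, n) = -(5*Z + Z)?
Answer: -5868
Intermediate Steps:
q(Z, n) = -6*Z
-163*q(-6, -1*6) = -(-978)*(-6) = -163*36 = -5868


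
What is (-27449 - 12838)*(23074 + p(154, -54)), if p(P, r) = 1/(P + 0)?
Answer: -143155704939/154 ≈ -9.2958e+8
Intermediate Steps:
p(P, r) = 1/P
(-27449 - 12838)*(23074 + p(154, -54)) = (-27449 - 12838)*(23074 + 1/154) = -40287*(23074 + 1/154) = -40287*3553397/154 = -143155704939/154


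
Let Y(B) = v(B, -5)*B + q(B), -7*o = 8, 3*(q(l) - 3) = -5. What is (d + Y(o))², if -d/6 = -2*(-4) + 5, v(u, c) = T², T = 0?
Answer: 52900/9 ≈ 5877.8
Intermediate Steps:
q(l) = 4/3 (q(l) = 3 + (⅓)*(-5) = 3 - 5/3 = 4/3)
v(u, c) = 0 (v(u, c) = 0² = 0)
o = -8/7 (o = -⅐*8 = -8/7 ≈ -1.1429)
d = -78 (d = -6*(-2*(-4) + 5) = -6*(8 + 5) = -6*13 = -78)
Y(B) = 4/3 (Y(B) = 0*B + 4/3 = 0 + 4/3 = 4/3)
(d + Y(o))² = (-78 + 4/3)² = (-230/3)² = 52900/9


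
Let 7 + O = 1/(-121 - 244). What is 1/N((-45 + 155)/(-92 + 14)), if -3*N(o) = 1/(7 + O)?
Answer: 3/365 ≈ 0.0082192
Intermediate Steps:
O = -2556/365 (O = -7 + 1/(-121 - 244) = -7 + 1/(-365) = -7 - 1/365 = -2556/365 ≈ -7.0027)
N(o) = 365/3 (N(o) = -1/(3*(7 - 2556/365)) = -1/(3*(-1/365)) = -1/3*(-365) = 365/3)
1/N((-45 + 155)/(-92 + 14)) = 1/(365/3) = 3/365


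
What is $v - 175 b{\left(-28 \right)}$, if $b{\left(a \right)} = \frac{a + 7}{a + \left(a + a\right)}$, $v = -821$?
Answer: $- \frac{3459}{4} \approx -864.75$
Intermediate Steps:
$b{\left(a \right)} = \frac{7 + a}{3 a}$ ($b{\left(a \right)} = \frac{7 + a}{a + 2 a} = \frac{7 + a}{3 a}$)
$v - 175 b{\left(-28 \right)} = -821 - 175 \frac{7 - 28}{3 \left(-28\right)} = -821 - 175 \cdot \frac{1}{3} \left(- \frac{1}{28}\right) \left(-21\right) = -821 - \frac{175}{4} = - \frac{3459}{4}$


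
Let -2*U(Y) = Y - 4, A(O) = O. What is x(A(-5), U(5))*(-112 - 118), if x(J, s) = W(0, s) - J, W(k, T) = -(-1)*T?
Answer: -1035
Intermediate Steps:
U(Y) = 2 - Y/2 (U(Y) = -(Y - 4)/2 = -(-4 + Y)/2 = 2 - Y/2)
W(k, T) = T
x(J, s) = s - J
x(A(-5), U(5))*(-112 - 118) = ((2 - 1/2*5) - 1*(-5))*(-112 - 118) = ((2 - 5/2) + 5)*(-230) = (-1/2 + 5)*(-230) = (9/2)*(-230) = -1035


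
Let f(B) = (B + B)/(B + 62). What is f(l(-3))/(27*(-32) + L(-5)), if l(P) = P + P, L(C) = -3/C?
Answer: 5/20146 ≈ 0.00024819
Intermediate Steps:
l(P) = 2*P
f(B) = 2*B/(62 + B) (f(B) = (2*B)/(62 + B) = 2*B/(62 + B))
f(l(-3))/(27*(-32) + L(-5)) = (2*(2*(-3))/(62 + 2*(-3)))/(27*(-32) - 3/(-5)) = (2*(-6)/(62 - 6))/(-864 - 3*(-⅕)) = (2*(-6)/56)/(-864 + ⅗) = (2*(-6)*(1/56))/(-4317/5) = -3/14*(-5/4317) = 5/20146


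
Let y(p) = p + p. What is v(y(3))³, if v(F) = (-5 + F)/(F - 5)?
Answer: 1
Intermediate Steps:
y(p) = 2*p
v(F) = 1 (v(F) = (-5 + F)/(-5 + F) = 1)
v(y(3))³ = 1³ = 1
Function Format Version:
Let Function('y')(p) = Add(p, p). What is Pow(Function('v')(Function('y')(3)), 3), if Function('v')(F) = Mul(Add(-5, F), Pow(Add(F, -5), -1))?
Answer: 1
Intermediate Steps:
Function('y')(p) = Mul(2, p)
Function('v')(F) = 1 (Function('v')(F) = Mul(Add(-5, F), Pow(Add(-5, F), -1)) = 1)
Pow(Function('v')(Function('y')(3)), 3) = Pow(1, 3) = 1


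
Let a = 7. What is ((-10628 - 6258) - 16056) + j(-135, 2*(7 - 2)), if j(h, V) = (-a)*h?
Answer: -31997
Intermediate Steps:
j(h, V) = -7*h (j(h, V) = (-1*7)*h = -7*h)
((-10628 - 6258) - 16056) + j(-135, 2*(7 - 2)) = ((-10628 - 6258) - 16056) - 7*(-135) = (-16886 - 16056) + 945 = -32942 + 945 = -31997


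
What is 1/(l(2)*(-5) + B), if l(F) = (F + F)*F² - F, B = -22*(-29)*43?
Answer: 1/27364 ≈ 3.6544e-5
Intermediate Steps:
B = 27434 (B = 638*43 = 27434)
l(F) = -F + 2*F³ (l(F) = (2*F)*F² - F = 2*F³ - F = -F + 2*F³)
1/(l(2)*(-5) + B) = 1/((-1*2 + 2*2³)*(-5) + 27434) = 1/((-2 + 2*8)*(-5) + 27434) = 1/((-2 + 16)*(-5) + 27434) = 1/(14*(-5) + 27434) = 1/(-70 + 27434) = 1/27364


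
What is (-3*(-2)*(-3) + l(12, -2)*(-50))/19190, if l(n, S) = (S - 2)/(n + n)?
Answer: -29/57570 ≈ -0.00050373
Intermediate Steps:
l(n, S) = (-2 + S)/(2*n) (l(n, S) = (-2 + S)/((2*n)) = (-2 + S)*(1/(2*n)) = (-2 + S)/(2*n))
(-3*(-2)*(-3) + l(12, -2)*(-50))/19190 = (-3*(-2)*(-3) + ((½)*(-2 - 2)/12)*(-50))/19190 = (6*(-3) + ((½)*(1/12)*(-4))*(-50))*(1/19190) = (-18 - ⅙*(-50))*(1/19190) = (-18 + 25/3)*(1/19190) = -29/3*1/19190 = -29/57570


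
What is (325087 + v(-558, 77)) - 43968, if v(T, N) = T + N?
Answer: 280638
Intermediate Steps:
v(T, N) = N + T
(325087 + v(-558, 77)) - 43968 = (325087 + (77 - 558)) - 43968 = (325087 - 481) - 43968 = 324606 - 43968 = 280638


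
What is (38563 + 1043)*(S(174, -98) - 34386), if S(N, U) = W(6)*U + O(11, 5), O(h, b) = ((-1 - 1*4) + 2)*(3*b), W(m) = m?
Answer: -1386962514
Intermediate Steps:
O(h, b) = -9*b (O(h, b) = ((-1 - 4) + 2)*(3*b) = (-5 + 2)*(3*b) = -9*b)
S(N, U) = -45 + 6*U (S(N, U) = 6*U - 9*5 = 6*U - 45 = -45 + 6*U)
(38563 + 1043)*(S(174, -98) - 34386) = (38563 + 1043)*((-45 + 6*(-98)) - 34386) = 39606*((-45 - 588) - 34386) = 39606*(-633 - 34386) = 39606*(-35019) = -1386962514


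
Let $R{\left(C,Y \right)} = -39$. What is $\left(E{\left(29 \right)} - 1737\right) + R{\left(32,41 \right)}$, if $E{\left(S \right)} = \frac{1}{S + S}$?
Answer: $- \frac{103007}{58} \approx -1776.0$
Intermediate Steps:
$E{\left(S \right)} = \frac{1}{2 S}$
$\left(E{\left(29 \right)} - 1737\right) + R{\left(32,41 \right)} = \left(\frac{1}{2 \cdot 29} - 1737\right) - 39 = \left(\frac{1}{2} \cdot \frac{1}{29} - 1737\right) - 39 = \left(\frac{1}{58} - 1737\right) - 39 = - \frac{100745}{58} - 39 = - \frac{103007}{58}$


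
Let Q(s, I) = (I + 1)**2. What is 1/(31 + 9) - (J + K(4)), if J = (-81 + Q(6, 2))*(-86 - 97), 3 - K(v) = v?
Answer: -526999/40 ≈ -13175.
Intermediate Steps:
Q(s, I) = (1 + I)**2
K(v) = 3 - v
J = 13176 (J = (-81 + (1 + 2)**2)*(-86 - 97) = (-81 + 3**2)*(-183) = (-81 + 9)*(-183) = -72*(-183) = 13176)
1/(31 + 9) - (J + K(4)) = 1/(31 + 9) - (13176 + (3 - 1*4)) = 1/40 - (13176 + (3 - 4)) = 1/40 - (13176 - 1) = 1/40 - 1*13175 = 1/40 - 13175 = -526999/40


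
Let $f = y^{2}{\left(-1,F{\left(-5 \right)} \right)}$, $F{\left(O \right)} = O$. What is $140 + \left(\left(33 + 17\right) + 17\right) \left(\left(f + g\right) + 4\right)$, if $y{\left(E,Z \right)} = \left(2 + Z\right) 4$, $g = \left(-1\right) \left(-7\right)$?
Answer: $10525$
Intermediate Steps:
$g = 7$
$y{\left(E,Z \right)} = 8 + 4 Z$
$f = 144$ ($f = \left(8 + 4 \left(-5\right)\right)^{2} = \left(8 - 20\right)^{2} = \left(-12\right)^{2} = 144$)
$140 + \left(\left(33 + 17\right) + 17\right) \left(\left(f + g\right) + 4\right) = 140 + \left(\left(33 + 17\right) + 17\right) \left(\left(144 + 7\right) + 4\right) = 140 + \left(50 + 17\right) \left(151 + 4\right) = 140 + 67 \cdot 155 = 140 + 10385 = 10525$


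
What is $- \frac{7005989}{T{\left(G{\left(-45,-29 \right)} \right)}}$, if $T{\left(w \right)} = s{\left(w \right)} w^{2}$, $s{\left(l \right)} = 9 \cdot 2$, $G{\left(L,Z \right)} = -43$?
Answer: $- \frac{7005989}{33282} \approx -210.5$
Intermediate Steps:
$s{\left(l \right)} = 18$
$T{\left(w \right)} = 18 w^{2}$
$- \frac{7005989}{T{\left(G{\left(-45,-29 \right)} \right)}} = - \frac{7005989}{18 \left(-43\right)^{2}} = - \frac{7005989}{18 \cdot 1849} = - \frac{7005989}{33282}$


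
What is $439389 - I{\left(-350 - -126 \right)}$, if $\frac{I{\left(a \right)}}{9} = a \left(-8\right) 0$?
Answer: $439389$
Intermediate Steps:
$I{\left(a \right)} = 0$ ($I{\left(a \right)} = 9 a \left(-8\right) 0 = 9 - 8 a 0 = 9 \cdot 0 = 0$)
$439389 - I{\left(-350 - -126 \right)} = 439389 - 0 = 439389 + 0 = 439389$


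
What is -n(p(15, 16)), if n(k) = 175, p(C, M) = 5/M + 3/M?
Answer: -175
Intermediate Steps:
p(C, M) = 8/M
-n(p(15, 16)) = -1*175 = -175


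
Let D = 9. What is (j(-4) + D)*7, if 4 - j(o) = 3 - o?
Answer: 42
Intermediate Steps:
j(o) = 1 + o (j(o) = 4 - (3 - o) = 4 + (-3 + o) = 1 + o)
(j(-4) + D)*7 = ((1 - 4) + 9)*7 = (-3 + 9)*7 = 6*7 = 42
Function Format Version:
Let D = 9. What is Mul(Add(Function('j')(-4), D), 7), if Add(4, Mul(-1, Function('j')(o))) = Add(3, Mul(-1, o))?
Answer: 42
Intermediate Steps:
Function('j')(o) = Add(1, o) (Function('j')(o) = Add(4, Mul(-1, Add(3, Mul(-1, o)))) = Add(4, Add(-3, o)) = Add(1, o))
Mul(Add(Function('j')(-4), D), 7) = Mul(Add(Add(1, -4), 9), 7) = Mul(Add(-3, 9), 7) = Mul(6, 7) = 42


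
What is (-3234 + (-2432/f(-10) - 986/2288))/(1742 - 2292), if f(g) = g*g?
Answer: 93200277/15730000 ≈ 5.9250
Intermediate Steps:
f(g) = g²
(-3234 + (-2432/f(-10) - 986/2288))/(1742 - 2292) = (-3234 + (-2432/((-10)²) - 986/2288))/(1742 - 2292) = (-3234 + (-2432/100 - 986*1/2288))/(-550) = (-3234 + (-2432*1/100 - 493/1144))*(-1/550) = (-3234 + (-608/25 - 493/1144))*(-1/550) = (-3234 - 707877/28600)*(-1/550) = -93200277/28600*(-1/550) = 93200277/15730000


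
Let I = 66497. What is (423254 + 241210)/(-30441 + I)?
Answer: 83058/4507 ≈ 18.429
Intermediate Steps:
(423254 + 241210)/(-30441 + I) = (423254 + 241210)/(-30441 + 66497) = 664464/36056 = 664464*(1/36056) = 83058/4507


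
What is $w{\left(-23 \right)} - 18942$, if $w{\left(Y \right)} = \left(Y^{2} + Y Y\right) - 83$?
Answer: $-17967$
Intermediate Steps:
$w{\left(Y \right)} = -83 + 2 Y^{2}$ ($w{\left(Y \right)} = \left(Y^{2} + Y^{2}\right) - 83 = 2 Y^{2} - 83 = -83 + 2 Y^{2}$)
$w{\left(-23 \right)} - 18942 = \left(-83 + 2 \left(-23\right)^{2}\right) - 18942 = \left(-83 + 2 \cdot 529\right) - 18942 = \left(-83 + 1058\right) - 18942 = 975 - 18942 = -17967$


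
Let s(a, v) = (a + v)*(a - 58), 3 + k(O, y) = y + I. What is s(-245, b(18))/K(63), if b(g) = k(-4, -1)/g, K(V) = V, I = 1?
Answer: 148571/126 ≈ 1179.1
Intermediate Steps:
k(O, y) = -2 + y (k(O, y) = -3 + (y + 1) = -3 + (1 + y) = -2 + y)
b(g) = -3/g (b(g) = (-2 - 1)/g = -3/g)
s(a, v) = (-58 + a)*(a + v) (s(a, v) = (a + v)*(-58 + a) = (-58 + a)*(a + v))
s(-245, b(18))/K(63) = ((-245)**2 - 58*(-245) - (-174)/18 - (-735)/18)/63 = (60025 + 14210 - (-174)/18 - (-735)/18)*(1/63) = (60025 + 14210 - 58*(-1/6) - 245*(-1/6))*(1/63) = (60025 + 14210 + 29/3 + 245/6)*(1/63) = (148571/2)*(1/63) = 148571/126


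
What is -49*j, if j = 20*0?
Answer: 0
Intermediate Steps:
j = 0
-49*j = -49*0 = 0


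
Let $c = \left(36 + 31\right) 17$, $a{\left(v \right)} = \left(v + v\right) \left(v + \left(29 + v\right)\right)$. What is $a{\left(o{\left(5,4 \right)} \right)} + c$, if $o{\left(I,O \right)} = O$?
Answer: $1435$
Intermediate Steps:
$a{\left(v \right)} = 2 v \left(29 + 2 v\right)$
$c = 1139$ ($c = 67 \cdot 17 = 1139$)
$a{\left(o{\left(5,4 \right)} \right)} + c = 2 \cdot 4 \left(29 + 2 \cdot 4\right) + 1139 = 2 \cdot 4 \left(29 + 8\right) + 1139 = 2 \cdot 4 \cdot 37 + 1139 = 296 + 1139 = 1435$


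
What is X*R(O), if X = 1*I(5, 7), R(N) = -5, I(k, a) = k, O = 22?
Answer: -25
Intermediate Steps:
X = 5 (X = 1*5 = 5)
X*R(O) = 5*(-5) = -25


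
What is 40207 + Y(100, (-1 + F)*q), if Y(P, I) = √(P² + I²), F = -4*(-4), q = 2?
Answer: 40207 + 10*√109 ≈ 40311.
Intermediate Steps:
F = 16
Y(P, I) = √(I² + P²)
40207 + Y(100, (-1 + F)*q) = 40207 + √(((-1 + 16)*2)² + 100²) = 40207 + √((15*2)² + 10000) = 40207 + √(30² + 10000) = 40207 + √(900 + 10000) = 40207 + √10900 = 40207 + 10*√109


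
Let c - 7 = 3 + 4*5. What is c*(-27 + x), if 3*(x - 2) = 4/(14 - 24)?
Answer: -754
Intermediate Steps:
c = 30 (c = 7 + (3 + 4*5) = 7 + (3 + 20) = 7 + 23 = 30)
x = 28/15 (x = 2 + (4/(14 - 24))/3 = 2 + (4/(-10))/3 = 2 + (4*(-⅒))/3 = 2 + (⅓)*(-⅖) = 2 - 2/15 = 28/15 ≈ 1.8667)
c*(-27 + x) = 30*(-27 + 28/15) = 30*(-377/15) = -754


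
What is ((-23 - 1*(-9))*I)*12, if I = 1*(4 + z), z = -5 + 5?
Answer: -672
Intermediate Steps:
z = 0
I = 4 (I = 1*(4 + 0) = 1*4 = 4)
((-23 - 1*(-9))*I)*12 = ((-23 - 1*(-9))*4)*12 = ((-23 + 9)*4)*12 = -14*4*12 = -56*12 = -672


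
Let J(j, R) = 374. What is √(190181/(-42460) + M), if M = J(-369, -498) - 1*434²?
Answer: 23*I*√160166221435/21230 ≈ 433.57*I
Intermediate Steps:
M = -187982 (M = 374 - 1*434² = 374 - 1*188356 = 374 - 188356 = -187982)
√(190181/(-42460) + M) = √(190181/(-42460) - 187982) = √(190181*(-1/42460) - 187982) = √(-190181/42460 - 187982) = √(-7981905901/42460) = 23*I*√160166221435/21230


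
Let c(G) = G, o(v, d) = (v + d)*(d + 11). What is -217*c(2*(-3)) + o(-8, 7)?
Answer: 1284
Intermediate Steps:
o(v, d) = (11 + d)*(d + v) (o(v, d) = (d + v)*(11 + d) = (11 + d)*(d + v))
-217*c(2*(-3)) + o(-8, 7) = -434*(-3) + (7² + 11*7 + 11*(-8) + 7*(-8)) = -217*(-6) + (49 + 77 - 88 - 56) = 1302 - 18 = 1284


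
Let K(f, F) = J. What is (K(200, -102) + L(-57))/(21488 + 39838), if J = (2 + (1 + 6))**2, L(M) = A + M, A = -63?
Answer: -13/20442 ≈ -0.00063595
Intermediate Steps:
L(M) = -63 + M
J = 81 (J = (2 + 7)**2 = 9**2 = 81)
K(f, F) = 81
(K(200, -102) + L(-57))/(21488 + 39838) = (81 + (-63 - 57))/(21488 + 39838) = (81 - 120)/61326 = -39*1/61326 = -13/20442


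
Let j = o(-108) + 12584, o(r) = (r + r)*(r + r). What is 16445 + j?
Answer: 75685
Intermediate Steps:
o(r) = 4*r² (o(r) = (2*r)*(2*r) = 4*r²)
j = 59240 (j = 4*(-108)² + 12584 = 4*11664 + 12584 = 46656 + 12584 = 59240)
16445 + j = 16445 + 59240 = 75685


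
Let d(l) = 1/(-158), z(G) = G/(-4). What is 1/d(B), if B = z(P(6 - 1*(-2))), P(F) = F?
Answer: -158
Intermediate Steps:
z(G) = -G/4 (z(G) = G*(-¼) = -G/4)
B = -2 (B = -(6 - 1*(-2))/4 = -(6 + 2)/4 = -¼*8 = -2)
d(l) = -1/158
1/d(B) = 1/(-1/158) = -158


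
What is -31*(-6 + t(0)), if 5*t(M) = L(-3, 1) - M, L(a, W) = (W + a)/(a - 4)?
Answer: 6448/35 ≈ 184.23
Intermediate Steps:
L(a, W) = (W + a)/(-4 + a)
t(M) = 2/35 - M/5 (t(M) = ((1 - 3)/(-4 - 3) - M)/5 = (-2/(-7) - M)/5 = (-1/7*(-2) - M)/5 = (2/7 - M)/5 = 2/35 - M/5)
-31*(-6 + t(0)) = -31*(-6 + (2/35 - 1/5*0)) = -31*(-6 + (2/35 + 0)) = -31*(-6 + 2/35) = -31*(-208/35) = 6448/35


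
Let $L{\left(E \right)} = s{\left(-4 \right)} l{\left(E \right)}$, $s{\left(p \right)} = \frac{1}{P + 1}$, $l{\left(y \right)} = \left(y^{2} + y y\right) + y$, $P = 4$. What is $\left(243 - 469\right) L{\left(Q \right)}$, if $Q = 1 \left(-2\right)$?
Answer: $- \frac{1356}{5} \approx -271.2$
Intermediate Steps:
$Q = -2$
$l{\left(y \right)} = y + 2 y^{2}$ ($l{\left(y \right)} = \left(y^{2} + y^{2}\right) + y = 2 y^{2} + y = y + 2 y^{2}$)
$s{\left(p \right)} = \frac{1}{5}$ ($s{\left(p \right)} = \frac{1}{4 + 1} = \frac{1}{5}$)
$L{\left(E \right)} = \frac{E \left(1 + 2 E\right)}{5}$
$\left(243 - 469\right) L{\left(Q \right)} = \left(243 - 469\right) \frac{1}{5} \left(-2\right) \left(1 + 2 \left(-2\right)\right) = - 226 \cdot \frac{1}{5} \left(-2\right) \left(1 - 4\right) = - 226 \cdot \frac{1}{5} \left(-2\right) \left(-3\right) = \left(-226\right) \frac{6}{5} = - \frac{1356}{5}$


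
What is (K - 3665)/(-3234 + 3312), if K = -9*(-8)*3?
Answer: -3449/78 ≈ -44.218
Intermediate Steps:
K = 216 (K = 72*3 = 216)
(K - 3665)/(-3234 + 3312) = (216 - 3665)/(-3234 + 3312) = -3449/78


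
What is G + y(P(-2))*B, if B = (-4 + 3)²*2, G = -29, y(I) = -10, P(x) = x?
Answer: -49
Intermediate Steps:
B = 2 (B = (-1)²*2 = 1*2 = 2)
G + y(P(-2))*B = -29 - 10*2 = -29 - 20 = -49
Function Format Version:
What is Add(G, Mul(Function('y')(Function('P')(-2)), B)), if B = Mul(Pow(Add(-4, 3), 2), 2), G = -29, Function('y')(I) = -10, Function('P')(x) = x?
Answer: -49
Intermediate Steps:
B = 2 (B = Mul(Pow(-1, 2), 2) = Mul(1, 2) = 2)
Add(G, Mul(Function('y')(Function('P')(-2)), B)) = Add(-29, Mul(-10, 2)) = Add(-29, -20) = -49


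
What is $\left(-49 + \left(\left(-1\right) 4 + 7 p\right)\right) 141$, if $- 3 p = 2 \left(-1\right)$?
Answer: $-6815$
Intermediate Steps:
$p = \frac{2}{3}$ ($p = - \frac{2 \left(-1\right)}{3} = \left(- \frac{1}{3}\right) \left(-2\right) = \frac{2}{3} \approx 0.66667$)
$\left(-49 + \left(\left(-1\right) 4 + 7 p\right)\right) 141 = \left(-49 + \left(\left(-1\right) 4 + 7 \cdot \frac{2}{3}\right)\right) 141 = \left(-49 + \left(-4 + \frac{14}{3}\right)\right) 141 = \left(-49 + \frac{2}{3}\right) 141 = \left(- \frac{145}{3}\right) 141 = -6815$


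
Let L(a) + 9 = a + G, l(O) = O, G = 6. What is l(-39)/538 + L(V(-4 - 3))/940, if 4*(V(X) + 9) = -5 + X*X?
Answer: -18599/252860 ≈ -0.073555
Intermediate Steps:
V(X) = -41/4 + X**2/4 (V(X) = -9 + (-5 + X*X)/4 = -9 + (-5 + X**2)/4 = -9 + (-5/4 + X**2/4) = -41/4 + X**2/4)
L(a) = -3 + a (L(a) = -9 + (a + 6) = -9 + (6 + a) = -3 + a)
l(-39)/538 + L(V(-4 - 3))/940 = -39/538 + (-3 + (-41/4 + (-4 - 3)**2/4))/940 = -39*1/538 + (-3 + (-41/4 + (1/4)*(-7)**2))*(1/940) = -39/538 + (-3 + (-41/4 + (1/4)*49))*(1/940) = -39/538 + (-3 + (-41/4 + 49/4))*(1/940) = -39/538 + (-3 + 2)*(1/940) = -39/538 - 1*1/940 = -39/538 - 1/940 = -18599/252860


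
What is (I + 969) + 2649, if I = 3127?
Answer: 6745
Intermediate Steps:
(I + 969) + 2649 = (3127 + 969) + 2649 = 4096 + 2649 = 6745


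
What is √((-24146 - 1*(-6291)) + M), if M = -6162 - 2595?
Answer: 2*I*√6653 ≈ 163.13*I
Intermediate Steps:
M = -8757
√((-24146 - 1*(-6291)) + M) = √((-24146 - 1*(-6291)) - 8757) = √((-24146 + 6291) - 8757) = √(-17855 - 8757) = √(-26612) = 2*I*√6653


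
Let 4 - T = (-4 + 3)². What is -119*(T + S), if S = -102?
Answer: 11781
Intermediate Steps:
T = 3 (T = 4 - (-4 + 3)² = 4 - 1*(-1)² = 4 - 1*1 = 4 - 1 = 3)
-119*(T + S) = -119*(3 - 102) = -119*(-99) = 11781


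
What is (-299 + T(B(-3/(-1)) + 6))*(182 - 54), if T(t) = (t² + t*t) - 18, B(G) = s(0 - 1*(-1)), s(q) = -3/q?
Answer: -38272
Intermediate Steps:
B(G) = -3 (B(G) = -3/(0 - 1*(-1)) = -3/(0 + 1) = -3/1 = -3*1 = -3)
T(t) = -18 + 2*t² (T(t) = (t² + t²) - 18 = 2*t² - 18 = -18 + 2*t²)
(-299 + T(B(-3/(-1)) + 6))*(182 - 54) = (-299 + (-18 + 2*(-3 + 6)²))*(182 - 54) = (-299 + (-18 + 2*3²))*128 = (-299 + (-18 + 2*9))*128 = (-299 + (-18 + 18))*128 = (-299 + 0)*128 = -299*128 = -38272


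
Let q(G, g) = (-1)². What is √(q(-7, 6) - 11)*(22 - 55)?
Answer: -33*I*√10 ≈ -104.36*I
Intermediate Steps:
q(G, g) = 1
√(q(-7, 6) - 11)*(22 - 55) = √(1 - 11)*(22 - 55) = √(-10)*(-33) = (I*√10)*(-33) = -33*I*√10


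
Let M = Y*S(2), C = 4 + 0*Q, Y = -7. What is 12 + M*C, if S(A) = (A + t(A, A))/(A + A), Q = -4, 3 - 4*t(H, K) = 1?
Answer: -11/2 ≈ -5.5000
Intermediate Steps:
t(H, K) = 1/2 (t(H, K) = 3/4 - 1/4*1 = 3/4 - 1/4 = 1/2)
S(A) = (1/2 + A)/(2*A) (S(A) = (A + 1/2)/(A + A) = (1/2 + A)/((2*A)) = (1/2 + A)*(1/(2*A)) = (1/2 + A)/(2*A))
C = 4 (C = 4 + 0*(-4) = 4 + 0 = 4)
M = -35/8 (M = -7*(1 + 2*2)/(4*2) = -7*(1 + 4)/(4*2) = -7*5/(4*2) = -7*5/8 = -35/8 ≈ -4.3750)
12 + M*C = 12 - 35/8*4 = 12 - 35/2 = -11/2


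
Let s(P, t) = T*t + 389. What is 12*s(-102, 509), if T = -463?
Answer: -2823336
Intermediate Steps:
s(P, t) = 389 - 463*t (s(P, t) = -463*t + 389 = 389 - 463*t)
12*s(-102, 509) = 12*(389 - 463*509) = 12*(389 - 235667) = 12*(-235278) = -2823336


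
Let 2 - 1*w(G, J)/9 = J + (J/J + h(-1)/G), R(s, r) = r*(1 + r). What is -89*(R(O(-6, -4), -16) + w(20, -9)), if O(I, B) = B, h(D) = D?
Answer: -588201/20 ≈ -29410.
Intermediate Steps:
w(G, J) = 9 - 9*J + 9/G (w(G, J) = 18 - 9*(J + (J/J - 1/G)) = 18 - 9*(J + (1 - 1/G)) = 18 - 9*(1 + J - 1/G) = 18 + (-9 - 9*J + 9/G) = 9 - 9*J + 9/G)
-89*(R(O(-6, -4), -16) + w(20, -9)) = -89*(-16*(1 - 16) + (9 - 9*(-9) + 9/20)) = -89*(-16*(-15) + (9 + 81 + 9*(1/20))) = -89*(240 + (9 + 81 + 9/20)) = -89*(240 + 1809/20) = -89*6609/20 = -588201/20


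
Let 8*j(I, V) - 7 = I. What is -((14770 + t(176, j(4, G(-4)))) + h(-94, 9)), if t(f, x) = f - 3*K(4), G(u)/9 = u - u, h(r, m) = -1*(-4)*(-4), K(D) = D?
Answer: -14918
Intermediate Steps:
h(r, m) = -16 (h(r, m) = 4*(-4) = -16)
G(u) = 0 (G(u) = 9*(u - u) = 9*0 = 0)
j(I, V) = 7/8 + I/8
t(f, x) = -12 + f (t(f, x) = f - 3*4 = f - 12 = -12 + f)
-((14770 + t(176, j(4, G(-4)))) + h(-94, 9)) = -((14770 + (-12 + 176)) - 16) = -((14770 + 164) - 16) = -(14934 - 16) = -1*14918 = -14918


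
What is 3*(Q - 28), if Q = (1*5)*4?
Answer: -24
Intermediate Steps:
Q = 20 (Q = 5*4 = 20)
3*(Q - 28) = 3*(20 - 28) = 3*(-8) = -24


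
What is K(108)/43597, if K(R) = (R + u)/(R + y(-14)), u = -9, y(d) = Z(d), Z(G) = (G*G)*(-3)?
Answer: -33/6975520 ≈ -4.7308e-6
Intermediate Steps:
Z(G) = -3*G² (Z(G) = G²*(-3) = -3*G²)
y(d) = -3*d²
K(R) = (-9 + R)/(-588 + R) (K(R) = (R - 9)/(R - 3*(-14)²) = (-9 + R)/(R - 3*196) = (-9 + R)/(R - 588) = (-9 + R)/(-588 + R))
K(108)/43597 = ((-9 + 108)/(-588 + 108))/43597 = (99/(-480))*(1/43597) = -1/480*99*(1/43597) = -33/160*1/43597 = -33/6975520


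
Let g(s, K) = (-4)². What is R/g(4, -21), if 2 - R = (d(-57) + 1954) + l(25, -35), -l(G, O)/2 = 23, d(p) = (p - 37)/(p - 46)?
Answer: -49103/412 ≈ -119.18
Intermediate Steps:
g(s, K) = 16
d(p) = (-37 + p)/(-46 + p)
l(G, O) = -46 (l(G, O) = -2*23 = -46)
R = -196412/103 (R = 2 - (((-37 - 57)/(-46 - 57) + 1954) - 46) = 2 - ((-94/(-103) + 1954) - 46) = 2 - ((-1/103*(-94) + 1954) - 46) = 2 - ((94/103 + 1954) - 46) = 2 - (201356/103 - 46) = 2 - 1*196618/103 = 2 - 196618/103 = -196412/103 ≈ -1906.9)
R/g(4, -21) = -196412/103/16 = -196412/103*1/16 = -49103/412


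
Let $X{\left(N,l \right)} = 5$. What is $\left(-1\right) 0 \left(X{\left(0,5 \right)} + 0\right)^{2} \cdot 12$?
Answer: $0$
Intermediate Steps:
$\left(-1\right) 0 \left(X{\left(0,5 \right)} + 0\right)^{2} \cdot 12 = \left(-1\right) 0 \left(5 + 0\right)^{2} \cdot 12 = 0 \cdot 5^{2} \cdot 12 = 0 \cdot 25 \cdot 12 = 0 \cdot 12 = 0$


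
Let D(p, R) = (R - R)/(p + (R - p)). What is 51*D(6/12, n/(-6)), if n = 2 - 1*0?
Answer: 0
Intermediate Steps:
n = 2 (n = 2 + 0 = 2)
D(p, R) = 0 (D(p, R) = 0/R = 0)
51*D(6/12, n/(-6)) = 51*0 = 0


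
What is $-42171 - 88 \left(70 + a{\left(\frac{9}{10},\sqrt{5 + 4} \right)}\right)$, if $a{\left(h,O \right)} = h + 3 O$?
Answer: $- \frac{246011}{5} \approx -49202.0$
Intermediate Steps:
$-42171 - 88 \left(70 + a{\left(\frac{9}{10},\sqrt{5 + 4} \right)}\right) = -42171 - 88 \left(70 + \left(\frac{9}{10} + 3 \sqrt{5 + 4}\right)\right) = -42171 - 88 \left(70 + \left(9 \cdot \frac{1}{10} + 3 \sqrt{9}\right)\right) = -42171 - 88 \left(70 + \left(\frac{9}{10} + 3 \cdot 3\right)\right) = -42171 - 88 \left(70 + \left(\frac{9}{10} + 9\right)\right) = -42171 - 88 \left(70 + \frac{99}{10}\right) = -42171 - 88 \cdot \frac{799}{10} = -42171 - \frac{35156}{5} = - \frac{246011}{5}$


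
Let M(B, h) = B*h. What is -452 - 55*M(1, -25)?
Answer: 923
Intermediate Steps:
-452 - 55*M(1, -25) = -452 - 55*(-25) = -452 + 1375 = 923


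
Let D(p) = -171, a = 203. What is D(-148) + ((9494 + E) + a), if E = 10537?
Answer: 20063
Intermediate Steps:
D(-148) + ((9494 + E) + a) = -171 + ((9494 + 10537) + 203) = -171 + (20031 + 203) = -171 + 20234 = 20063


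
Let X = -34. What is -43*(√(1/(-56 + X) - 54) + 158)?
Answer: -6794 - 43*I*√48610/30 ≈ -6794.0 - 316.02*I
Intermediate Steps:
-43*(√(1/(-56 + X) - 54) + 158) = -43*(√(1/(-56 - 34) - 54) + 158) = -43*(√(1/(-90) - 54) + 158) = -43*(√(-1/90 - 54) + 158) = -43*(√(-4861/90) + 158) = -43*(I*√48610/30 + 158) = -43*(158 + I*√48610/30) = -6794 - 43*I*√48610/30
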